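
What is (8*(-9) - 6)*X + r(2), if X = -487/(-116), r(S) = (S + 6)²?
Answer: -15281/58 ≈ -263.47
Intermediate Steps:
r(S) = (6 + S)²
X = 487/116 (X = -487*(-1)/116 = -1*(-487/116) = 487/116 ≈ 4.1983)
(8*(-9) - 6)*X + r(2) = (8*(-9) - 6)*(487/116) + (6 + 2)² = (-72 - 6)*(487/116) + 8² = -78*487/116 + 64 = -18993/58 + 64 = -15281/58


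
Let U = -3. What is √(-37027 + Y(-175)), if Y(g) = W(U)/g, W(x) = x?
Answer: I*√45358054/35 ≈ 192.42*I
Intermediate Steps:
Y(g) = -3/g
√(-37027 + Y(-175)) = √(-37027 - 3/(-175)) = √(-37027 - 3*(-1/175)) = √(-37027 + 3/175) = √(-6479722/175) = I*√45358054/35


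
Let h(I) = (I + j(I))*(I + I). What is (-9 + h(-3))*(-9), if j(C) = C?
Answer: -243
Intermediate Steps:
h(I) = 4*I² (h(I) = (I + I)*(I + I) = (2*I)*(2*I) = 4*I²)
(-9 + h(-3))*(-9) = (-9 + 4*(-3)²)*(-9) = (-9 + 4*9)*(-9) = (-9 + 36)*(-9) = 27*(-9) = -243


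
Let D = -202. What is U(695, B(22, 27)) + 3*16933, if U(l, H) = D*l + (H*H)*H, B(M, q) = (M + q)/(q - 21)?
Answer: -19234007/216 ≈ -89046.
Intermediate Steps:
B(M, q) = (M + q)/(-21 + q)
U(l, H) = H³ - 202*l (U(l, H) = -202*l + (H*H)*H = -202*l + H²*H = -202*l + H³ = H³ - 202*l)
U(695, B(22, 27)) + 3*16933 = (((22 + 27)/(-21 + 27))³ - 202*695) + 3*16933 = ((49/6)³ - 140390) + 50799 = (117649/216 - 140390) + 50799 = -30206591/216 + 50799 = -19234007/216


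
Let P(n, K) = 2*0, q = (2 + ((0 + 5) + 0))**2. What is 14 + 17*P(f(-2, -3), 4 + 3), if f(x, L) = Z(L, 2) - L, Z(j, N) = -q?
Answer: 14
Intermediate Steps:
q = 49 (q = (2 + (5 + 0))**2 = (2 + 5)**2 = 7**2 = 49)
Z(j, N) = -49 (Z(j, N) = -1*49 = -49)
f(x, L) = -49 - L
P(n, K) = 0
14 + 17*P(f(-2, -3), 4 + 3) = 14 + 17*0 = 14 + 0 = 14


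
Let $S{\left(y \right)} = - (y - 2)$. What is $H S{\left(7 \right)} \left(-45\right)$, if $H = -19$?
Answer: $-4275$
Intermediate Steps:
$S{\left(y \right)} = 2 - y$ ($S{\left(y \right)} = - (-2 + y) = 2 - y$)
$H S{\left(7 \right)} \left(-45\right) = - 19 \left(2 - 7\right) \left(-45\right) = \left(-19\right) \left(-5\right) \left(-45\right) = 95 \left(-45\right) = -4275$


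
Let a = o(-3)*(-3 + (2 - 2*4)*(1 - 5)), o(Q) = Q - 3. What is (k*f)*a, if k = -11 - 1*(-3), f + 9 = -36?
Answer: -45360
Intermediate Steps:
f = -45 (f = -9 - 36 = -45)
o(Q) = -3 + Q
k = -8 (k = -11 + 3 = -8)
a = -126 (a = (-3 - 3)*(-3 + (2 - 2*4)*(1 - 5)) = -6*(-3 + (2 - 8)*(-4)) = -6*(-3 - 6*(-4)) = -6*(-3 + 24) = -6*21 = -126)
(k*f)*a = -8*(-45)*(-126) = 360*(-126) = -45360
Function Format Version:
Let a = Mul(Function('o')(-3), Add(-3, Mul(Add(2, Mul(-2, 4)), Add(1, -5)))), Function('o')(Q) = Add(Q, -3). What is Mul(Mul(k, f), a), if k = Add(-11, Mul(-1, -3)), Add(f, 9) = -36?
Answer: -45360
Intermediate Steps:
f = -45 (f = Add(-9, -36) = -45)
Function('o')(Q) = Add(-3, Q)
k = -8 (k = Add(-11, 3) = -8)
a = -126 (a = Mul(Add(-3, -3), Add(-3, Mul(Add(2, Mul(-2, 4)), Add(1, -5)))) = Mul(-6, Add(-3, Mul(Add(2, -8), -4))) = Mul(-6, Add(-3, Mul(-6, -4))) = Mul(-6, Add(-3, 24)) = Mul(-6, 21) = -126)
Mul(Mul(k, f), a) = Mul(Mul(-8, -45), -126) = Mul(360, -126) = -45360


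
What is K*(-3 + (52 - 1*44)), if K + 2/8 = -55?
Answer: -1105/4 ≈ -276.25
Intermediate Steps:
K = -221/4 (K = -¼ - 55 = -221/4 ≈ -55.250)
K*(-3 + (52 - 1*44)) = -221*(-3 + (52 - 1*44))/4 = -221*(-3 + (52 - 44))/4 = -221*(-3 + 8)/4 = -221/4*5 = -1105/4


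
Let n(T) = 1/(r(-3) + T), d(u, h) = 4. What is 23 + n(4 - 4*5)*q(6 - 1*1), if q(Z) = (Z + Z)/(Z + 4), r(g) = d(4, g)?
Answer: 1237/54 ≈ 22.907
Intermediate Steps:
r(g) = 4
q(Z) = 2*Z/(4 + Z) (q(Z) = (2*Z)/(4 + Z) = 2*Z/(4 + Z))
n(T) = 1/(4 + T)
23 + n(4 - 4*5)*q(6 - 1*1) = 23 + (2*(6 - 1*1)/(4 + (6 - 1*1)))/(4 + (4 - 4*5)) = 23 + (2*(6 - 1)/(4 + (6 - 1)))/(4 + (4 - 20)) = 23 + (2*5/(4 + 5))/(4 - 16) = 23 + (2*5/9)/(-12) = 23 - 5/(6*9) = 23 - 1/12*10/9 = 23 - 5/54 = 1237/54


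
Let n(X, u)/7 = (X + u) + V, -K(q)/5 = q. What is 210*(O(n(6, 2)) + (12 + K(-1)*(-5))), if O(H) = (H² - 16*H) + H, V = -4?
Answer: 73710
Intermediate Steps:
K(q) = -5*q
n(X, u) = -28 + 7*X + 7*u (n(X, u) = 7*((X + u) - 4) = 7*(-4 + X + u) = -28 + 7*X + 7*u)
O(H) = H² - 15*H
210*(O(n(6, 2)) + (12 + K(-1)*(-5))) = 210*((-28 + 7*6 + 7*2)*(-15 + (-28 + 7*6 + 7*2)) + (12 - 5*(-1)*(-5))) = 210*((-28 + 42 + 14)*(-15 + (-28 + 42 + 14)) + (12 + 5*(-5))) = 210*(28*(-15 + 28) + (12 - 25)) = 210*(28*13 - 13) = 210*(364 - 13) = 210*351 = 73710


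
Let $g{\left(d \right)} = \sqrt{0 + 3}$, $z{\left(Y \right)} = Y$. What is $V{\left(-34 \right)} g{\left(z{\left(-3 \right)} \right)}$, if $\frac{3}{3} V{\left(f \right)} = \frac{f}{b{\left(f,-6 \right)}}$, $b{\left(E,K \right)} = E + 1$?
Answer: $\frac{34 \sqrt{3}}{33} \approx 1.7845$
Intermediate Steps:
$g{\left(d \right)} = \sqrt{3}$
$b{\left(E,K \right)} = 1 + E$
$V{\left(f \right)} = \frac{f}{1 + f}$
$V{\left(-34 \right)} g{\left(z{\left(-3 \right)} \right)} = - \frac{34}{1 - 34} \sqrt{3} = - \frac{34}{-33} \sqrt{3} = \left(-34\right) \left(- \frac{1}{33}\right) \sqrt{3} = \frac{34 \sqrt{3}}{33}$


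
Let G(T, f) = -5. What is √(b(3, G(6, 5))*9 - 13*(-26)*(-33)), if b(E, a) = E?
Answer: I*√11127 ≈ 105.48*I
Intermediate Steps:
√(b(3, G(6, 5))*9 - 13*(-26)*(-33)) = √(3*9 - 13*(-26)*(-33)) = √(27 + 338*(-33)) = √(27 - 11154) = √(-11127) = I*√11127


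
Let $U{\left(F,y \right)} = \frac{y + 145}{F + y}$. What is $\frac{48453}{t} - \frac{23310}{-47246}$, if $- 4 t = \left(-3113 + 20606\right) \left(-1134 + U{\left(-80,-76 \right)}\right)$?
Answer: $\frac{4088405647439}{8125757355583} \approx 0.50314$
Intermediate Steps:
$U{\left(F,y \right)} = \frac{145 + y}{F + y}$
$t = \frac{1031929563}{208}$ ($t = - \frac{\left(-3113 + 20606\right) \left(-1134 + \frac{145 - 76}{-80 - 76}\right)}{4} = - \frac{17493 \left(-1134 + \frac{1}{-156} \cdot 69\right)}{4} = - \frac{17493 \left(-1134 - \frac{23}{52}\right)}{4} = - \frac{17493 \left(- \frac{58991}{52}\right)}{4} = \left(- \frac{1}{4}\right) \left(- \frac{1031929563}{52}\right) = \frac{1031929563}{208} \approx 4.9612 \cdot 10^{6}$)
$\frac{48453}{t} - \frac{23310}{-47246} = \frac{48453}{\frac{1031929563}{208}} - \frac{23310}{-47246} = 48453 \cdot \frac{208}{1031929563} - - \frac{11655}{23623} = \frac{3359408}{343976521} + \frac{11655}{23623} = \frac{4088405647439}{8125757355583}$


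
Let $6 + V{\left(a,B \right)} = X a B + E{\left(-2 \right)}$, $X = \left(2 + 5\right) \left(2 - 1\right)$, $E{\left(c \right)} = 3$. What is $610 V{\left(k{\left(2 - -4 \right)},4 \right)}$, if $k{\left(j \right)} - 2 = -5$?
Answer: $-53070$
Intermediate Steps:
$X = 7$ ($X = 7 \cdot 1 = 7$)
$k{\left(j \right)} = -3$ ($k{\left(j \right)} = 2 - 5 = -3$)
$V{\left(a,B \right)} = -3 + 7 B a$ ($V{\left(a,B \right)} = -6 + \left(7 a B + 3\right) = -6 + \left(7 B a + 3\right) = -6 + \left(3 + 7 B a\right) = -3 + 7 B a$)
$610 V{\left(k{\left(2 - -4 \right)},4 \right)} = 610 \left(-3 + 7 \cdot 4 \left(-3\right)\right) = 610 \left(-3 - 84\right) = 610 \left(-87\right) = -53070$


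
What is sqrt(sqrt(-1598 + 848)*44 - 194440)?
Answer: 2*sqrt(-48610 + 55*I*sqrt(30)) ≈ 1.3663 + 440.96*I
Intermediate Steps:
sqrt(sqrt(-1598 + 848)*44 - 194440) = sqrt(sqrt(-750)*44 - 194440) = sqrt((5*I*sqrt(30))*44 - 194440) = sqrt(220*I*sqrt(30) - 194440) = sqrt(-194440 + 220*I*sqrt(30))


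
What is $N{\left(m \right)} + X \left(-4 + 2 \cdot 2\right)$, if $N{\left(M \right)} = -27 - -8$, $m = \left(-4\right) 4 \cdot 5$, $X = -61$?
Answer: $-19$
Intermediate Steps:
$m = -80$ ($m = \left(-16\right) 5 = -80$)
$N{\left(M \right)} = -19$ ($N{\left(M \right)} = -27 + 8 = -19$)
$N{\left(m \right)} + X \left(-4 + 2 \cdot 2\right) = -19 - 61 \left(-4 + 2 \cdot 2\right) = -19 - 61 \left(-4 + 4\right) = -19 - 0 = -19 + 0 = -19$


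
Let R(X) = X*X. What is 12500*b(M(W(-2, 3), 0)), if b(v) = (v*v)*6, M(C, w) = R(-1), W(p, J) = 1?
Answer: 75000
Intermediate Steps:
R(X) = X²
M(C, w) = 1 (M(C, w) = (-1)² = 1)
b(v) = 6*v² (b(v) = v²*6 = 6*v²)
12500*b(M(W(-2, 3), 0)) = 12500*(6*1²) = 12500*(6*1) = 12500*6 = 75000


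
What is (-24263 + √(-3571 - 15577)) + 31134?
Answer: 6871 + 2*I*√4787 ≈ 6871.0 + 138.38*I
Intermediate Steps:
(-24263 + √(-3571 - 15577)) + 31134 = (-24263 + √(-19148)) + 31134 = (-24263 + 2*I*√4787) + 31134 = 6871 + 2*I*√4787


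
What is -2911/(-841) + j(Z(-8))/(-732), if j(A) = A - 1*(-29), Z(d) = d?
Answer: 704397/205204 ≈ 3.4327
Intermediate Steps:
j(A) = 29 + A (j(A) = A + 29 = 29 + A)
-2911/(-841) + j(Z(-8))/(-732) = -2911/(-841) + (29 - 8)/(-732) = -2911*(-1/841) + 21*(-1/732) = 2911/841 - 7/244 = 704397/205204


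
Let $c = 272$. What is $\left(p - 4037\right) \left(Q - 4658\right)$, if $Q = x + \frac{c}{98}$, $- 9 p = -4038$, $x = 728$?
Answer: $\frac{2071552010}{147} \approx 1.4092 \cdot 10^{7}$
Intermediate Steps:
$p = \frac{1346}{3}$ ($p = \left(- \frac{1}{9}\right) \left(-4038\right) = \frac{1346}{3} \approx 448.67$)
$Q = \frac{35808}{49}$ ($Q = 728 + \frac{272}{98} = 728 + 272 \cdot \frac{1}{98} = 728 + \frac{136}{49} = \frac{35808}{49} \approx 730.78$)
$\left(p - 4037\right) \left(Q - 4658\right) = \left(\frac{1346}{3} - 4037\right) \left(\frac{35808}{49} - 4658\right) = \left(- \frac{10765}{3}\right) \left(- \frac{192434}{49}\right) = \frac{2071552010}{147}$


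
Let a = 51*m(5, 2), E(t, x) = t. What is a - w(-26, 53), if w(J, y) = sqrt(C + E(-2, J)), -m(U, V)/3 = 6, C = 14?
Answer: -918 - 2*sqrt(3) ≈ -921.46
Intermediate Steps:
m(U, V) = -18 (m(U, V) = -3*6 = -18)
a = -918 (a = 51*(-18) = -918)
w(J, y) = 2*sqrt(3) (w(J, y) = sqrt(14 - 2) = sqrt(12) = 2*sqrt(3))
a - w(-26, 53) = -918 - 2*sqrt(3)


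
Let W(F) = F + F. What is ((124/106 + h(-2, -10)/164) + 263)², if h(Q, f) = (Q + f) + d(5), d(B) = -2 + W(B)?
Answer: 329462224144/4721929 ≈ 69773.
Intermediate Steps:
W(F) = 2*F
d(B) = -2 + 2*B
h(Q, f) = 8 + Q + f (h(Q, f) = (Q + f) + (-2 + 2*5) = (Q + f) + (-2 + 10) = (Q + f) + 8 = 8 + Q + f)
((124/106 + h(-2, -10)/164) + 263)² = ((124/106 + (8 - 2 - 10)/164) + 263)² = ((124*(1/106) - 4*1/164) + 263)² = ((62/53 - 1/41) + 263)² = (2489/2173 + 263)² = (573988/2173)² = 329462224144/4721929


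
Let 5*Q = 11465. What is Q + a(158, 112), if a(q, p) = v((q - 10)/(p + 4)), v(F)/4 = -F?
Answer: 66349/29 ≈ 2287.9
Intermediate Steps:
v(F) = -4*F (v(F) = 4*(-F) = -4*F)
a(q, p) = -4*(-10 + q)/(4 + p) (a(q, p) = -4*(q - 10)/(p + 4) = -4*(-10 + q)/(4 + p))
Q = 2293 (Q = (⅕)*11465 = 2293)
Q + a(158, 112) = 2293 + 4*(10 - 1*158)/(4 + 112) = 2293 + 4*(10 - 158)/116 = 2293 + 4*(1/116)*(-148) = 2293 - 148/29 = 66349/29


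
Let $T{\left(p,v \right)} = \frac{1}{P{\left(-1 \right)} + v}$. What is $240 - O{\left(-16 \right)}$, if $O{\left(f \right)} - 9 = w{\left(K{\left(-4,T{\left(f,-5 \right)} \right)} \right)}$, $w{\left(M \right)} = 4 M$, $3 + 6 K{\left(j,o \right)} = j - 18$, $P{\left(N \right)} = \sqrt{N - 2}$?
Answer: $\frac{743}{3} \approx 247.67$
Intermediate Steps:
$P{\left(N \right)} = \sqrt{-2 + N}$
$T{\left(p,v \right)} = \frac{1}{v + i \sqrt{3}}$ ($T{\left(p,v \right)} = \frac{1}{\sqrt{-2 - 1} + v} = \frac{1}{\sqrt{-3} + v} = \frac{1}{i \sqrt{3} + v} = \frac{1}{v + i \sqrt{3}}$)
$K{\left(j,o \right)} = - \frac{7}{2} + \frac{j}{6}$ ($K{\left(j,o \right)} = - \frac{1}{2} + \frac{j - 18}{6} = - \frac{1}{2} + \frac{-18 + j}{6} = - \frac{1}{2} + \left(-3 + \frac{j}{6}\right) = - \frac{7}{2} + \frac{j}{6}$)
$O{\left(f \right)} = - \frac{23}{3}$ ($O{\left(f \right)} = 9 + 4 \left(- \frac{7}{2} + \frac{1}{6} \left(-4\right)\right) = 9 + 4 \left(- \frac{7}{2} - \frac{2}{3}\right) = 9 + 4 \left(- \frac{25}{6}\right) = 9 - \frac{50}{3} = - \frac{23}{3}$)
$240 - O{\left(-16 \right)} = 240 - - \frac{23}{3} = 240 + \frac{23}{3} = \frac{743}{3}$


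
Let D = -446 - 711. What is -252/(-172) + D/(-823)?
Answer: 101600/35389 ≈ 2.8709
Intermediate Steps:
D = -1157
-252/(-172) + D/(-823) = -252/(-172) - 1157/(-823) = -252*(-1/172) - 1157*(-1/823) = 63/43 + 1157/823 = 101600/35389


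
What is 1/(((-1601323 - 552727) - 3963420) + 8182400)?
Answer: 1/2064930 ≈ 4.8428e-7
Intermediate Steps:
1/(((-1601323 - 552727) - 3963420) + 8182400) = 1/((-2154050 - 3963420) + 8182400) = 1/(-6117470 + 8182400) = 1/2064930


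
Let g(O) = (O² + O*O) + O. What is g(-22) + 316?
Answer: 1262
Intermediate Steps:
g(O) = O + 2*O² (g(O) = (O² + O²) + O = 2*O² + O = O + 2*O²)
g(-22) + 316 = -22*(1 + 2*(-22)) + 316 = -22*(1 - 44) + 316 = -22*(-43) + 316 = 946 + 316 = 1262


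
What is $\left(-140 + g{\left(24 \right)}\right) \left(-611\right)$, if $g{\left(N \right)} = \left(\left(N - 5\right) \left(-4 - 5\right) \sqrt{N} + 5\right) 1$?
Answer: $82485 + 208962 \sqrt{6} \approx 5.9434 \cdot 10^{5}$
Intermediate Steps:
$g{\left(N \right)} = 5 + \sqrt{N} \left(45 - 9 N\right)$ ($g{\left(N \right)} = \left(\left(-5 + N\right) \left(-9\right) \sqrt{N} + 5\right) 1 = \left(\left(45 - 9 N\right) \sqrt{N} + 5\right) 1 = \left(\sqrt{N} \left(45 - 9 N\right) + 5\right) 1 = \left(5 + \sqrt{N} \left(45 - 9 N\right)\right) 1 = 5 + \sqrt{N} \left(45 - 9 N\right)$)
$\left(-140 + g{\left(24 \right)}\right) \left(-611\right) = \left(-140 + \left(5 - 9 \cdot 24^{\frac{3}{2}} + 45 \sqrt{24}\right)\right) \left(-611\right) = \left(-140 + \left(5 - 9 \cdot 48 \sqrt{6} + 45 \cdot 2 \sqrt{6}\right)\right) \left(-611\right) = \left(-140 + \left(5 - 432 \sqrt{6} + 90 \sqrt{6}\right)\right) \left(-611\right) = \left(-140 + \left(5 - 342 \sqrt{6}\right)\right) \left(-611\right) = \left(-135 - 342 \sqrt{6}\right) \left(-611\right) = 82485 + 208962 \sqrt{6}$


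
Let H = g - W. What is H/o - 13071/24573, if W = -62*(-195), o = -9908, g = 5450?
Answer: 2804771/20289107 ≈ 0.13824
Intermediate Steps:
W = 12090
H = -6640 (H = 5450 - 1*12090 = 5450 - 12090 = -6640)
H/o - 13071/24573 = -6640/(-9908) - 13071/24573 = -6640*(-1/9908) - 13071*1/24573 = 1660/2477 - 4357/8191 = 2804771/20289107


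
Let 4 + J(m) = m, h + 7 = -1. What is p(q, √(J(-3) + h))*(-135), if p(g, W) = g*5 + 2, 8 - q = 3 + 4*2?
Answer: 1755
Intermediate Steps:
h = -8 (h = -7 - 1 = -8)
J(m) = -4 + m
q = -3 (q = 8 - (3 + 4*2) = 8 - (3 + 8) = 8 - 1*11 = 8 - 11 = -3)
p(g, W) = 2 + 5*g (p(g, W) = 5*g + 2 = 2 + 5*g)
p(q, √(J(-3) + h))*(-135) = (2 + 5*(-3))*(-135) = (2 - 15)*(-135) = -13*(-135) = 1755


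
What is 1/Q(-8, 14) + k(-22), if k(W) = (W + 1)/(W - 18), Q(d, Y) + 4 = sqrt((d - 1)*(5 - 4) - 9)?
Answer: 277/680 - 3*I*sqrt(2)/34 ≈ 0.40735 - 0.12478*I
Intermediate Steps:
Q(d, Y) = -4 + sqrt(-10 + d) (Q(d, Y) = -4 + sqrt((d - 1)*(5 - 4) - 9) = -4 + sqrt((-1 + d)*1 - 9) = -4 + sqrt((-1 + d) - 9) = -4 + sqrt(-10 + d))
k(W) = (1 + W)/(-18 + W)
1/Q(-8, 14) + k(-22) = 1/(-4 + sqrt(-10 - 8)) + (1 - 22)/(-18 - 22) = 1/(-4 + sqrt(-18)) - 21/(-40) = 1/(-4 + 3*I*sqrt(2)) - 1/40*(-21) = 1/(-4 + 3*I*sqrt(2)) + 21/40 = 21/40 + 1/(-4 + 3*I*sqrt(2))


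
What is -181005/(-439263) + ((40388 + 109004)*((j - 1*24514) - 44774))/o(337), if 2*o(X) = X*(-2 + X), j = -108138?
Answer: -705642778107949/1502745345 ≈ -4.6957e+5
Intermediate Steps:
o(X) = X*(-2 + X)/2 (o(X) = (X*(-2 + X))/2 = X*(-2 + X)/2)
-181005/(-439263) + ((40388 + 109004)*((j - 1*24514) - 44774))/o(337) = -181005/(-439263) + ((40388 + 109004)*((-108138 - 1*24514) - 44774))/(((1/2)*337*(-2 + 337))) = -181005*(-1/439263) + (149392*((-108138 - 24514) - 44774))/(((1/2)*337*335)) = 5485/13311 + (149392*(-132652 - 44774))/(112895/2) = 5485/13311 + (149392*(-177426))*(2/112895) = 5485/13311 - 26506024992*2/112895 = 5485/13311 - 53012049984/112895 = -705642778107949/1502745345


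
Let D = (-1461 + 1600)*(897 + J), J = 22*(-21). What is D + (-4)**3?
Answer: 60401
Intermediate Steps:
J = -462
D = 60465 (D = (-1461 + 1600)*(897 - 462) = 139*435 = 60465)
D + (-4)**3 = 60465 + (-4)**3 = 60465 - 64 = 60401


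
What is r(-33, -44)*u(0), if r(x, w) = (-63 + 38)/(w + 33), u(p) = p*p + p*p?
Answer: 0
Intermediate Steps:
u(p) = 2*p² (u(p) = p² + p² = 2*p²)
r(x, w) = -25/(33 + w)
r(-33, -44)*u(0) = (-25/(33 - 44))*(2*0²) = (-25/(-11))*(2*0) = -25*(-1/11)*0 = (25/11)*0 = 0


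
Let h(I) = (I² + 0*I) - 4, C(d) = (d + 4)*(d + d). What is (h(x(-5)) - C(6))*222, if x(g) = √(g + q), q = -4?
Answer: -29526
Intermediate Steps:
C(d) = 2*d*(4 + d) (C(d) = (4 + d)*(2*d) = 2*d*(4 + d))
x(g) = √(-4 + g) (x(g) = √(g - 4) = √(-4 + g))
h(I) = -4 + I² (h(I) = (I² + 0) - 4 = I² - 4 = -4 + I²)
(h(x(-5)) - C(6))*222 = ((-4 + (√(-4 - 5))²) - 2*6*(4 + 6))*222 = ((-4 + (√(-9))²) - 2*6*10)*222 = ((-4 + (3*I)²) - 1*120)*222 = ((-4 - 9) - 120)*222 = (-13 - 120)*222 = -133*222 = -29526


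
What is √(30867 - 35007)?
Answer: 6*I*√115 ≈ 64.343*I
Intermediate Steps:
√(30867 - 35007) = √(-4140) = 6*I*√115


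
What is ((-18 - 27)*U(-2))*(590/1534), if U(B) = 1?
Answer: -225/13 ≈ -17.308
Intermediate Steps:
((-18 - 27)*U(-2))*(590/1534) = ((-18 - 27)*1)*(590/1534) = (-45*1)*(590*(1/1534)) = -45*5/13 = -225/13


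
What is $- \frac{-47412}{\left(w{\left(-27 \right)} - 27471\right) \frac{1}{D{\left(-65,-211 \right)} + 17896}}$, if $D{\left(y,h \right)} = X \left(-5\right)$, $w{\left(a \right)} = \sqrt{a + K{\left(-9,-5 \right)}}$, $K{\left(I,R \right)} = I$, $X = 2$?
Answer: $- \frac{2588412340008}{83850653} - \frac{565340688 i}{83850653} \approx -30869.0 - 6.7422 i$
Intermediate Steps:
$w{\left(a \right)} = \sqrt{-9 + a}$ ($w{\left(a \right)} = \sqrt{a - 9} = \sqrt{-9 + a}$)
$D{\left(y,h \right)} = -10$ ($D{\left(y,h \right)} = 2 \left(-5\right) = -10$)
$- \frac{-47412}{\left(w{\left(-27 \right)} - 27471\right) \frac{1}{D{\left(-65,-211 \right)} + 17896}} = - \frac{-47412}{\left(\sqrt{-9 - 27} - 27471\right) \frac{1}{-10 + 17896}} = - \frac{-47412}{\left(\sqrt{-36} - 27471\right) \frac{1}{17886}} = - \frac{-47412}{\left(6 i - 27471\right) \frac{1}{17886}} = - \frac{-47412}{\left(-27471 + 6 i\right) \frac{1}{17886}} = - \frac{-47412}{- \frac{9157}{5962} + \frac{i}{2981}} = - \left(-47412\right) \frac{35545444 \left(- \frac{9157}{5962} - \frac{i}{2981}\right)}{83850653} = - \frac{\left(-1685280590928\right) \left(- \frac{9157}{5962} - \frac{i}{2981}\right)}{83850653} = \frac{1685280590928 \left(- \frac{9157}{5962} - \frac{i}{2981}\right)}{83850653}$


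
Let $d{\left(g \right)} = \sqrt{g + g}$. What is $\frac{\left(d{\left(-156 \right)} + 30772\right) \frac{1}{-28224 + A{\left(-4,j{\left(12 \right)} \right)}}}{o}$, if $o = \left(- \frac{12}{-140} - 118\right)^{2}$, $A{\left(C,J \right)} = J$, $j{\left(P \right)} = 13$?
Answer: $- \frac{37695700}{480493391219} - \frac{2450 i \sqrt{78}}{480493391219} \approx -7.8452 \cdot 10^{-5} - 4.5032 \cdot 10^{-8} i$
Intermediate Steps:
$d{\left(g \right)} = \sqrt{2} \sqrt{g}$ ($d{\left(g \right)} = \sqrt{2 g} = \sqrt{2} \sqrt{g}$)
$o = \frac{17032129}{1225}$ ($o = \left(\left(-12\right) \left(- \frac{1}{140}\right) - 118\right)^{2} = \left(\frac{3}{35} - 118\right)^{2} = \left(- \frac{4127}{35}\right)^{2} = \frac{17032129}{1225} \approx 13904.0$)
$\frac{\left(d{\left(-156 \right)} + 30772\right) \frac{1}{-28224 + A{\left(-4,j{\left(12 \right)} \right)}}}{o} = \frac{\left(\sqrt{2} \sqrt{-156} + 30772\right) \frac{1}{-28224 + 13}}{\frac{17032129}{1225}} = \frac{\sqrt{2} \cdot 2 i \sqrt{39} + 30772}{-28211} \cdot \frac{1225}{17032129} = \left(2 i \sqrt{78} + 30772\right) \left(- \frac{1}{28211}\right) \frac{1225}{17032129} = \left(30772 + 2 i \sqrt{78}\right) \left(- \frac{1}{28211}\right) \frac{1225}{17032129} = \left(- \frac{30772}{28211} - \frac{2 i \sqrt{78}}{28211}\right) \frac{1225}{17032129} = - \frac{37695700}{480493391219} - \frac{2450 i \sqrt{78}}{480493391219}$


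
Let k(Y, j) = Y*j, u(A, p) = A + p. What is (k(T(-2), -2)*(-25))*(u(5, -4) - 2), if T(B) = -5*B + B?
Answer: -400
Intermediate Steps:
T(B) = -4*B
(k(T(-2), -2)*(-25))*(u(5, -4) - 2) = ((-4*(-2)*(-2))*(-25))*((5 - 4) - 2) = ((8*(-2))*(-25))*(1 - 2) = -16*(-25)*(-1) = 400*(-1) = -400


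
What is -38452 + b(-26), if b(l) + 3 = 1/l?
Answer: -999831/26 ≈ -38455.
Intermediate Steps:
b(l) = -3 + 1/l
-38452 + b(-26) = -38452 + (-3 + 1/(-26)) = -38452 + (-3 - 1/26) = -38452 - 79/26 = -999831/26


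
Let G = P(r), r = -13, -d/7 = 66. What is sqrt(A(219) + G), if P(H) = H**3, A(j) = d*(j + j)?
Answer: I*sqrt(204553) ≈ 452.28*I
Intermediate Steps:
d = -462 (d = -7*66 = -462)
A(j) = -924*j (A(j) = -462*(j + j) = -924*j)
G = -2197 (G = (-13)**3 = -2197)
sqrt(A(219) + G) = sqrt(-924*219 - 2197) = sqrt(-202356 - 2197) = sqrt(-204553) = I*sqrt(204553)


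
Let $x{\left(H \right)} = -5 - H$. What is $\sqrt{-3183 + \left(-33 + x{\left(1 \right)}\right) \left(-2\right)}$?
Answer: $3 i \sqrt{345} \approx 55.723 i$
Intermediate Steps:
$\sqrt{-3183 + \left(-33 + x{\left(1 \right)}\right) \left(-2\right)} = \sqrt{-3183 + \left(-33 - 6\right) \left(-2\right)} = \sqrt{-3183 - -78} = \sqrt{-3183 + 78} = \sqrt{-3105} = 3 i \sqrt{345}$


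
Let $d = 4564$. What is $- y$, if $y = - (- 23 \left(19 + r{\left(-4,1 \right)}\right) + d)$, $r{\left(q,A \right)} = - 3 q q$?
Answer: $5231$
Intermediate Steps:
$r{\left(q,A \right)} = - 3 q^{2}$
$y = -5231$ ($y = - (- 23 \left(19 - 3 \left(-4\right)^{2}\right) + 4564) = - (- 23 \left(19 - 48\right) + 4564) = - (\left(-23\right) \left(-29\right) + 4564) = - (667 + 4564) = \left(-1\right) 5231 = -5231$)
$- y = \left(-1\right) \left(-5231\right) = 5231$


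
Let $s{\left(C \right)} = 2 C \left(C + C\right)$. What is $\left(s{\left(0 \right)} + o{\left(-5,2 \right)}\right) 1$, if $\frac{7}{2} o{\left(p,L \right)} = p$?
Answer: $- \frac{10}{7} \approx -1.4286$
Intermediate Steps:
$o{\left(p,L \right)} = \frac{2 p}{7}$
$s{\left(C \right)} = 4 C^{2}$ ($s{\left(C \right)} = 2 C 2 C = 4 C^{2}$)
$\left(s{\left(0 \right)} + o{\left(-5,2 \right)}\right) 1 = \left(4 \cdot 0^{2} + \frac{2}{7} \left(-5\right)\right) 1 = \left(4 \cdot 0 - \frac{10}{7}\right) 1 = \left(0 - \frac{10}{7}\right) 1 = \left(- \frac{10}{7}\right) 1 = - \frac{10}{7}$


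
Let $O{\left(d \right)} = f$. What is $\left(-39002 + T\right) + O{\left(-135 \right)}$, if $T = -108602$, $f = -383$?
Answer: $-147987$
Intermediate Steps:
$O{\left(d \right)} = -383$
$\left(-39002 + T\right) + O{\left(-135 \right)} = \left(-39002 - 108602\right) - 383 = -147604 - 383 = -147987$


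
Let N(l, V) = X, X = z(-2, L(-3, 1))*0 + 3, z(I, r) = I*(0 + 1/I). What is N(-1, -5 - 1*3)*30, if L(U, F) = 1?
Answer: 90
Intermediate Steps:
z(I, r) = 1 (z(I, r) = I/I = 1)
X = 3 (X = 1*0 + 3 = 0 + 3 = 3)
N(l, V) = 3
N(-1, -5 - 1*3)*30 = 3*30 = 90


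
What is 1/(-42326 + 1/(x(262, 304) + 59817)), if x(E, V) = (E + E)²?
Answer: -334393/14153518117 ≈ -2.3626e-5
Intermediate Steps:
x(E, V) = 4*E² (x(E, V) = (2*E)² = 4*E²)
1/(-42326 + 1/(x(262, 304) + 59817)) = 1/(-42326 + 1/(4*262² + 59817)) = 1/(-42326 + 1/(4*68644 + 59817)) = 1/(-42326 + 1/(274576 + 59817)) = 1/(-42326 + 1/334393) = 1/(-14153518117/334393) = -334393/14153518117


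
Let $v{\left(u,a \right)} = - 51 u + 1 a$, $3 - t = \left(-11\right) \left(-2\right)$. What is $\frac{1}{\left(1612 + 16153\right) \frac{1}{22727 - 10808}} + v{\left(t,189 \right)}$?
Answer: $\frac{20583789}{17765} \approx 1158.7$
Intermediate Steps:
$t = -19$ ($t = 3 - \left(-11\right) \left(-2\right) = 3 - 22 = -19$)
$v{\left(u,a \right)} = a - 51 u$ ($v{\left(u,a \right)} = - 51 u + a = a - 51 u$)
$\frac{1}{\left(1612 + 16153\right) \frac{1}{22727 - 10808}} + v{\left(t,189 \right)} = \frac{1}{\left(1612 + 16153\right) \frac{1}{22727 - 10808}} + \left(189 - -969\right) = \frac{1}{17765 \cdot \frac{1}{11919}} + \left(189 + 969\right) = \frac{1}{17765 \cdot \frac{1}{11919}} + 1158 = \frac{1}{\frac{17765}{11919}} + 1158 = \frac{11919}{17765} + 1158 = \frac{20583789}{17765}$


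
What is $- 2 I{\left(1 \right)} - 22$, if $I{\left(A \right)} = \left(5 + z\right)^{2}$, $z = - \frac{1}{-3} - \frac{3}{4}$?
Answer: $- \frac{4609}{72} \approx -64.014$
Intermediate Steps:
$z = - \frac{5}{12}$ ($z = \left(-1\right) \left(- \frac{1}{3}\right) - \frac{3}{4} = \frac{1}{3} - \frac{3}{4} = - \frac{5}{12} \approx -0.41667$)
$I{\left(A \right)} = \frac{3025}{144}$ ($I{\left(A \right)} = \left(5 - \frac{5}{12}\right)^{2} = \left(\frac{55}{12}\right)^{2} = \frac{3025}{144}$)
$- 2 I{\left(1 \right)} - 22 = \left(-2\right) \frac{3025}{144} - 22 = - \frac{3025}{72} - 22 = - \frac{4609}{72}$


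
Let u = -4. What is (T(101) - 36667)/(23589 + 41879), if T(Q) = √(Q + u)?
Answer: -36667/65468 + √97/65468 ≈ -0.55993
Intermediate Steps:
T(Q) = √(-4 + Q) (T(Q) = √(Q - 4) = √(-4 + Q))
(T(101) - 36667)/(23589 + 41879) = (√(-4 + 101) - 36667)/(23589 + 41879) = (√97 - 36667)/65468 = (-36667 + √97)*(1/65468) = -36667/65468 + √97/65468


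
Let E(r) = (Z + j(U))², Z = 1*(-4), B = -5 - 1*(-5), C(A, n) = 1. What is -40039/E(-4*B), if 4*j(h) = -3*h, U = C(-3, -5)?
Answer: -640624/361 ≈ -1774.6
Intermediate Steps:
B = 0 (B = -5 + 5 = 0)
Z = -4
U = 1
j(h) = -3*h/4 (j(h) = (-3*h)/4 = -3*h/4)
E(r) = 361/16 (E(r) = (-4 - ¾*1)² = (-4 - ¾)² = (-19/4)² = 361/16)
-40039/E(-4*B) = -40039/361/16 = -40039*16/361 = -640624/361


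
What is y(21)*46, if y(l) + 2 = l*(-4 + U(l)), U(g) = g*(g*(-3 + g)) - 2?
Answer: 7662220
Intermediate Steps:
U(g) = -2 + g²*(-3 + g) (U(g) = g²*(-3 + g) - 2 = -2 + g²*(-3 + g))
y(l) = -2 + l*(-6 + l³ - 3*l²) (y(l) = -2 + l*(-4 + (-2 + l³ - 3*l²)) = -2 + l*(-6 + l³ - 3*l²))
y(21)*46 = (-2 + 21⁴ - 6*21 - 3*21³)*46 = (-2 + 194481 - 126 - 3*9261)*46 = (-2 + 194481 - 126 - 27783)*46 = 166570*46 = 7662220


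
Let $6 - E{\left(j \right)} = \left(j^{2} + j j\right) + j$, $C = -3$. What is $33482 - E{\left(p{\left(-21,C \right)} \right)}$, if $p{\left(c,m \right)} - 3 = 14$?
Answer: $34071$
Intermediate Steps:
$p{\left(c,m \right)} = 17$ ($p{\left(c,m \right)} = 3 + 14 = 17$)
$E{\left(j \right)} = 6 - j - 2 j^{2}$ ($E{\left(j \right)} = 6 - \left(\left(j^{2} + j j\right) + j\right) = 6 - \left(\left(j^{2} + j^{2}\right) + j\right) = 6 - \left(2 j^{2} + j\right) = 6 - \left(j + 2 j^{2}\right) = 6 - j - 2 j^{2}$)
$33482 - E{\left(p{\left(-21,C \right)} \right)} = 33482 - \left(6 - 17 - 2 \cdot 17^{2}\right) = 33482 - \left(6 - 17 - 578\right) = 33482 - -589 = 33482 + 589 = 34071$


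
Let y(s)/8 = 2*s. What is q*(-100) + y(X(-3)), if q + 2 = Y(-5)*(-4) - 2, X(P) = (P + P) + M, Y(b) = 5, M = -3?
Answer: 2256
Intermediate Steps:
X(P) = -3 + 2*P (X(P) = (P + P) - 3 = 2*P - 3 = -3 + 2*P)
q = -24 (q = -2 + (5*(-4) - 2) = -2 + (-20 - 2) = -2 - 22 = -24)
y(s) = 16*s (y(s) = 8*(2*s) = 16*s)
q*(-100) + y(X(-3)) = -24*(-100) + 16*(-3 + 2*(-3)) = 2400 + 16*(-3 - 6) = 2400 + 16*(-9) = 2400 - 144 = 2256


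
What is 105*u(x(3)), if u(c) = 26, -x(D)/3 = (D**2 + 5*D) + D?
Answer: 2730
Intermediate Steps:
x(D) = -18*D - 3*D**2 (x(D) = -3*((D**2 + 5*D) + D) = -3*(D**2 + 6*D) = -18*D - 3*D**2)
105*u(x(3)) = 105*26 = 2730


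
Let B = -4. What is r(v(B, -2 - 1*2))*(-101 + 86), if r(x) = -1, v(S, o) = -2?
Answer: 15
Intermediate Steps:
r(v(B, -2 - 1*2))*(-101 + 86) = -(-101 + 86) = -1*(-15) = 15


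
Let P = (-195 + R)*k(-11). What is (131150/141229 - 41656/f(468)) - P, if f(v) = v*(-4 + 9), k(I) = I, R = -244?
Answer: -400361018041/82618965 ≈ -4845.9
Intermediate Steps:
f(v) = 5*v (f(v) = v*5 = 5*v)
P = 4829 (P = (-195 - 244)*(-11) = -439*(-11) = 4829)
(131150/141229 - 41656/f(468)) - P = (131150/141229 - 41656/(5*468)) - 1*4829 = (131150*(1/141229) - 41656/2340) - 4829 = (131150/141229 - 41656*1/2340) - 4829 = (131150/141229 - 10414/585) - 4829 = -1394036056/82618965 - 4829 = -400361018041/82618965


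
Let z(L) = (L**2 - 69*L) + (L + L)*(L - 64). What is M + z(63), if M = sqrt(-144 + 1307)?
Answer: -504 + sqrt(1163) ≈ -469.90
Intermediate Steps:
M = sqrt(1163) ≈ 34.103
z(L) = L**2 - 69*L + 2*L*(-64 + L) (z(L) = (L**2 - 69*L) + (2*L)*(-64 + L) = (L**2 - 69*L) + 2*L*(-64 + L) = L**2 - 69*L + 2*L*(-64 + L))
M + z(63) = sqrt(1163) + 63*(-197 + 3*63) = sqrt(1163) + 63*(-197 + 189) = sqrt(1163) + 63*(-8) = sqrt(1163) - 504 = -504 + sqrt(1163)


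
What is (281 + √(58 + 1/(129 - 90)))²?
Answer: (10959 + √88257)²/1521 ≈ 83300.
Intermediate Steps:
(281 + √(58 + 1/(129 - 90)))² = (281 + √(58 + 1/39))² = (281 + √(2263/39))² = (281 + √88257/39)²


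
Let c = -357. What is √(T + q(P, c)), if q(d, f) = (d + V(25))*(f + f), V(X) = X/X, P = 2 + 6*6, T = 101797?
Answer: √73951 ≈ 271.94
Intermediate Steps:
P = 38 (P = 2 + 36 = 38)
V(X) = 1
q(d, f) = 2*f*(1 + d) (q(d, f) = (d + 1)*(f + f) = (1 + d)*(2*f) = 2*f*(1 + d))
√(T + q(P, c)) = √(101797 + 2*(-357)*(1 + 38)) = √(101797 + 2*(-357)*39) = √(101797 - 27846) = √73951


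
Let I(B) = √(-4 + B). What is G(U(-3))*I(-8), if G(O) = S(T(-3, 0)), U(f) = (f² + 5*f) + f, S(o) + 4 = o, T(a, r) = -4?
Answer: -16*I*√3 ≈ -27.713*I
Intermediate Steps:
S(o) = -4 + o
U(f) = f² + 6*f
G(O) = -8 (G(O) = -4 - 4 = -8)
G(U(-3))*I(-8) = -8*√(-4 - 8) = -16*I*√3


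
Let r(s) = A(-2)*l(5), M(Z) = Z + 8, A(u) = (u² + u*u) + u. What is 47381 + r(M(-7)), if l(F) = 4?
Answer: 47405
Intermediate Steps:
A(u) = u + 2*u² (A(u) = (u² + u²) + u = 2*u² + u = u + 2*u²)
M(Z) = 8 + Z
r(s) = 24 (r(s) = -2*(1 + 2*(-2))*4 = -2*(1 - 4)*4 = -2*(-3)*4 = 6*4 = 24)
47381 + r(M(-7)) = 47381 + 24 = 47405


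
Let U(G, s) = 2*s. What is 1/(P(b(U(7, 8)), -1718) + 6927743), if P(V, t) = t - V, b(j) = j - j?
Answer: 1/6926025 ≈ 1.4438e-7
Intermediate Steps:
b(j) = 0
1/(P(b(U(7, 8)), -1718) + 6927743) = 1/((-1718 - 1*0) + 6927743) = 1/((-1718 + 0) + 6927743) = 1/(-1718 + 6927743) = 1/6926025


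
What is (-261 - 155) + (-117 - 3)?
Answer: -536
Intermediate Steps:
(-261 - 155) + (-117 - 3) = -416 - 120 = -536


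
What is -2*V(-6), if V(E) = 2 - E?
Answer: -16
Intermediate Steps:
-2*V(-6) = -2*(2 - 1*(-6)) = -2*(2 + 6) = -2*8 = -16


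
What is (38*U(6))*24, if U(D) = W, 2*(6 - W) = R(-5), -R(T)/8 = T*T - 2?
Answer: 89376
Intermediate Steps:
R(T) = 16 - 8*T² (R(T) = -8*(T*T - 2) = -8*(T² - 2) = -8*(-2 + T²) = 16 - 8*T²)
W = 98 (W = 6 - (16 - 8*(-5)²)/2 = 6 - (16 - 8*25)/2 = 6 - (16 - 200)/2 = 6 - ½*(-184) = 6 + 92 = 98)
U(D) = 98
(38*U(6))*24 = (38*98)*24 = 3724*24 = 89376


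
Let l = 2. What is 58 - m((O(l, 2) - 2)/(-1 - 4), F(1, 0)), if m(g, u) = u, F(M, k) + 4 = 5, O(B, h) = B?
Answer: 57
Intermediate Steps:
F(M, k) = 1 (F(M, k) = -4 + 5 = 1)
58 - m((O(l, 2) - 2)/(-1 - 4), F(1, 0)) = 58 - 1*1 = 58 - 1 = 57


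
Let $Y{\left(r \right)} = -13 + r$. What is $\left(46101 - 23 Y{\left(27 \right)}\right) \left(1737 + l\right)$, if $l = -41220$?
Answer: $-1807492257$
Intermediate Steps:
$\left(46101 - 23 Y{\left(27 \right)}\right) \left(1737 + l\right) = \left(46101 - 23 \left(-13 + 27\right)\right) \left(1737 - 41220\right) = \left(46101 - 322\right) \left(-39483\right) = 45779 \left(-39483\right) = -1807492257$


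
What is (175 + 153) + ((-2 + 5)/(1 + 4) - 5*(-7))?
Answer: 1818/5 ≈ 363.60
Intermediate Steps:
(175 + 153) + ((-2 + 5)/(1 + 4) - 5*(-7)) = 328 + (3/5 + 35) = 328 + (3*(⅕) + 35) = 328 + (⅗ + 35) = 328 + 178/5 = 1818/5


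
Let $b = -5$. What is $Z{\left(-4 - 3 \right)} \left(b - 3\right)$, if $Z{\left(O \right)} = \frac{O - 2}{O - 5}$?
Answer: $-6$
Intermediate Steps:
$Z{\left(O \right)} = \frac{-2 + O}{-5 + O}$
$Z{\left(-4 - 3 \right)} \left(b - 3\right) = \frac{-2 - 7}{-5 - 7} \left(-5 - 3\right) = \frac{-2 - 7}{-5 - 7} \left(-8\right) = \frac{1}{-12} \left(-9\right) \left(-8\right) = \left(- \frac{1}{12}\right) \left(-9\right) \left(-8\right) = \frac{3}{4} \left(-8\right) = -6$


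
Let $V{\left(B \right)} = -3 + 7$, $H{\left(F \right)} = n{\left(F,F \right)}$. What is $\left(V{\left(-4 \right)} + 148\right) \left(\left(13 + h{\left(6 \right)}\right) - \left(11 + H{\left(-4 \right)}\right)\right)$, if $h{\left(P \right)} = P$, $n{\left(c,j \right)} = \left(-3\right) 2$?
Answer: $2128$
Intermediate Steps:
$n{\left(c,j \right)} = -6$
$H{\left(F \right)} = -6$
$V{\left(B \right)} = 4$
$\left(V{\left(-4 \right)} + 148\right) \left(\left(13 + h{\left(6 \right)}\right) - \left(11 + H{\left(-4 \right)}\right)\right) = \left(4 + 148\right) \left(\left(13 + 6\right) - 5\right) = 152 \left(19 + \left(-11 + 6\right)\right) = 152 \left(19 - 5\right) = 152 \cdot 14 = 2128$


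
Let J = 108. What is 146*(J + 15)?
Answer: 17958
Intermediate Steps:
146*(J + 15) = 146*(108 + 15) = 146*123 = 17958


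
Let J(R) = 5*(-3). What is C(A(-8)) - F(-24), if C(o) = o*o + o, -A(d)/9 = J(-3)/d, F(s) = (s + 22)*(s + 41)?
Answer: 19321/64 ≈ 301.89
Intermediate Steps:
F(s) = (22 + s)*(41 + s)
J(R) = -15
A(d) = 135/d (A(d) = -(-135)/d = 135/d)
C(o) = o + o² (C(o) = o² + o = o + o²)
C(A(-8)) - F(-24) = (135/(-8))*(1 + 135/(-8)) - (902 + (-24)² + 63*(-24)) = (135*(-⅛))*(1 + 135*(-⅛)) - (902 + 576 - 1512) = -135*(1 - 135/8)/8 - 1*(-34) = -135/8*(-127/8) + 34 = 17145/64 + 34 = 19321/64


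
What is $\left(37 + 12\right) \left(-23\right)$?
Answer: $-1127$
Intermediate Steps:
$\left(37 + 12\right) \left(-23\right) = 49 \left(-23\right) = -1127$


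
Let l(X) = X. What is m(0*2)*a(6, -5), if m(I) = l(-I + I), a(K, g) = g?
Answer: 0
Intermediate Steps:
m(I) = 0 (m(I) = -I + I = 0)
m(0*2)*a(6, -5) = 0*(-5) = 0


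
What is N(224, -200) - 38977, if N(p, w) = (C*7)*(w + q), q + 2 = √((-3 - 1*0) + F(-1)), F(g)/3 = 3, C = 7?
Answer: -48875 + 49*√6 ≈ -48755.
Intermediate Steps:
F(g) = 9 (F(g) = 3*3 = 9)
q = -2 + √6 (q = -2 + √((-3 - 1*0) + 9) = -2 + √((-3 + 0) + 9) = -2 + √(-3 + 9) = -2 + √6 ≈ 0.44949)
N(p, w) = -98 + 49*w + 49*√6 (N(p, w) = (7*7)*(w + (-2 + √6)) = 49*(-2 + w + √6) = -98 + 49*w + 49*√6)
N(224, -200) - 38977 = (-98 + 49*(-200) + 49*√6) - 38977 = (-98 - 9800 + 49*√6) - 38977 = (-9898 + 49*√6) - 38977 = -48875 + 49*√6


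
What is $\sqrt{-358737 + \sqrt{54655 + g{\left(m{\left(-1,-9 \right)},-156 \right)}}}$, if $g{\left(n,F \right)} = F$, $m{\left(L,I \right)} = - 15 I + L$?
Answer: $\sqrt{-358737 + \sqrt{54499}} \approx 598.75 i$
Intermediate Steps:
$m{\left(L,I \right)} = L - 15 I$
$\sqrt{-358737 + \sqrt{54655 + g{\left(m{\left(-1,-9 \right)},-156 \right)}}} = \sqrt{-358737 + \sqrt{54655 - 156}} = \sqrt{-358737 + \sqrt{54499}}$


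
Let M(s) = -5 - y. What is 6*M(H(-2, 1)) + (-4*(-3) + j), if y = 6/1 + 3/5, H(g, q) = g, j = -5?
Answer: -313/5 ≈ -62.600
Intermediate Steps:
y = 33/5 (y = 6*1 + 3*(1/5) = 6 + 3/5 = 33/5 ≈ 6.6000)
M(s) = -58/5 (M(s) = -5 - 1*33/5 = -5 - 33/5 = -58/5)
6*M(H(-2, 1)) + (-4*(-3) + j) = 6*(-58/5) + (-4*(-3) - 5) = -348/5 + (12 - 5) = -348/5 + 7 = -313/5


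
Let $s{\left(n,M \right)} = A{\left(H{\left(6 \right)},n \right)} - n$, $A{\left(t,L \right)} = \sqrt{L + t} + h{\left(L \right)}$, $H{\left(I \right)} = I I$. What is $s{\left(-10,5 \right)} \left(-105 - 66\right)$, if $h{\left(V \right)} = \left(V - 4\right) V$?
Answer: $-25650 - 171 \sqrt{26} \approx -26522.0$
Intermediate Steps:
$H{\left(I \right)} = I^{2}$
$h{\left(V \right)} = V \left(-4 + V\right)$ ($h{\left(V \right)} = \left(-4 + V\right) V = V \left(-4 + V\right)$)
$A{\left(t,L \right)} = \sqrt{L + t} + L \left(-4 + L\right)$
$s{\left(n,M \right)} = \sqrt{36 + n} - n + n \left(-4 + n\right)$ ($s{\left(n,M \right)} = \left(\sqrt{n + 6^{2}} + n \left(-4 + n\right)\right) - n = \left(\sqrt{n + 36} + n \left(-4 + n\right)\right) - n = \left(\sqrt{36 + n} + n \left(-4 + n\right)\right) - n = \sqrt{36 + n} - n + n \left(-4 + n\right)$)
$s{\left(-10,5 \right)} \left(-105 - 66\right) = \left(\sqrt{36 - 10} - -10 - 10 \left(-4 - 10\right)\right) \left(-105 - 66\right) = \left(\sqrt{26} + 10 - -140\right) \left(-171\right) = \left(\sqrt{26} + 10 + 140\right) \left(-171\right) = \left(150 + \sqrt{26}\right) \left(-171\right) = -25650 - 171 \sqrt{26}$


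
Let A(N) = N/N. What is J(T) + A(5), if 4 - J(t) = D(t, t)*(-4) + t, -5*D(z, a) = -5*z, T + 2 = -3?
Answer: -10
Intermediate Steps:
A(N) = 1
T = -5 (T = -2 - 3 = -5)
D(z, a) = z (D(z, a) = -(-1)*z = z)
J(t) = 4 + 3*t (J(t) = 4 - (t*(-4) + t) = 4 - (-4*t + t) = 4 - (-3)*t = 4 + 3*t)
J(T) + A(5) = (4 + 3*(-5)) + 1 = (4 - 15) + 1 = -11 + 1 = -10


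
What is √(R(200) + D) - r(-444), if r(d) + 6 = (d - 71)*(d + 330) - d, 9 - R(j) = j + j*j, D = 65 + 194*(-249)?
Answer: -59148 + 4*I*√5527 ≈ -59148.0 + 297.38*I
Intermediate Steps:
D = -48241 (D = 65 - 48306 = -48241)
R(j) = 9 - j - j² (R(j) = 9 - (j + j*j) = 9 - (j + j²) = 9 + (-j - j²) = 9 - j - j²)
r(d) = -6 - d + (-71 + d)*(330 + d) (r(d) = -6 + ((d - 71)*(d + 330) - d) = -6 + ((-71 + d)*(330 + d) - d) = -6 + (-d + (-71 + d)*(330 + d)) = -6 - d + (-71 + d)*(330 + d))
√(R(200) + D) - r(-444) = √((9 - 1*200 - 1*200²) - 48241) - (-23436 + (-444)² + 258*(-444)) = √((9 - 200 - 1*40000) - 48241) - (-23436 + 197136 - 114552) = √((9 - 200 - 40000) - 48241) - 1*59148 = √(-40191 - 48241) - 59148 = √(-88432) - 59148 = 4*I*√5527 - 59148 = -59148 + 4*I*√5527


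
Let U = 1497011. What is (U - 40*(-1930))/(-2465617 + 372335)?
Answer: -1574211/2093282 ≈ -0.75203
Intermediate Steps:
(U - 40*(-1930))/(-2465617 + 372335) = (1497011 - 40*(-1930))/(-2465617 + 372335) = (1497011 + 77200)/(-2093282) = 1574211*(-1/2093282) = -1574211/2093282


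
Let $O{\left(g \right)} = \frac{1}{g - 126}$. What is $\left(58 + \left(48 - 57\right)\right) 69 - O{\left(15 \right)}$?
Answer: $\frac{375292}{111} \approx 3381.0$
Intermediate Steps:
$O{\left(g \right)} = \frac{1}{-126 + g}$
$\left(58 + \left(48 - 57\right)\right) 69 - O{\left(15 \right)} = \left(58 + \left(48 - 57\right)\right) 69 - \frac{1}{-126 + 15} = \left(58 + \left(48 - 57\right)\right) 69 - \frac{1}{-111} = \left(58 - 9\right) 69 - - \frac{1}{111} = 49 \cdot 69 + \frac{1}{111} = 3381 + \frac{1}{111} = \frac{375292}{111}$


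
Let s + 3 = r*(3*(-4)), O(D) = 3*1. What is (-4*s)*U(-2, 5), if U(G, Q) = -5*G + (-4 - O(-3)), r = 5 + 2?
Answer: 1044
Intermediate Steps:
O(D) = 3
r = 7
U(G, Q) = -7 - 5*G (U(G, Q) = -5*G + (-4 - 1*3) = -5*G + (-4 - 3) = -5*G - 7 = -7 - 5*G)
s = -87 (s = -3 + 7*(3*(-4)) = -3 + 7*(-12) = -3 - 84 = -87)
(-4*s)*U(-2, 5) = (-4*(-87))*(-7 - 5*(-2)) = 348*(-7 + 10) = 348*3 = 1044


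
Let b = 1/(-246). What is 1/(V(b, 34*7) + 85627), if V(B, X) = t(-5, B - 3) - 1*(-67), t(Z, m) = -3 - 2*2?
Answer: 1/85687 ≈ 1.1670e-5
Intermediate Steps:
b = -1/246 ≈ -0.0040650
t(Z, m) = -7 (t(Z, m) = -3 - 4 = -7)
V(B, X) = 60 (V(B, X) = -7 - 1*(-67) = -7 + 67 = 60)
1/(V(b, 34*7) + 85627) = 1/(60 + 85627) = 1/85687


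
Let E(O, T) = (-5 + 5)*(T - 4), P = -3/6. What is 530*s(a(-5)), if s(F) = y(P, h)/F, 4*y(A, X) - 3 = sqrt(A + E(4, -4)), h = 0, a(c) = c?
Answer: -159/2 - 53*I*sqrt(2)/4 ≈ -79.5 - 18.738*I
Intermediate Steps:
P = -1/2 (P = -3*1/6 = -1/2 ≈ -0.50000)
E(O, T) = 0 (E(O, T) = 0*(-4 + T) = 0)
y(A, X) = 3/4 + sqrt(A)/4 (y(A, X) = 3/4 + sqrt(A + 0)/4 = 3/4 + sqrt(A)/4)
s(F) = (3/4 + I*sqrt(2)/8)/F (s(F) = (3/4 + sqrt(-1/2)/4)/F = (3/4 + (I*sqrt(2)/2)/4)/F = (3/4 + I*sqrt(2)/8)/F)
530*s(a(-5)) = 530*((1/8)*(6 + I*sqrt(2))/(-5)) = 530*((1/8)*(-1/5)*(6 + I*sqrt(2))) = 530*(-3/20 - I*sqrt(2)/40) = -159/2 - 53*I*sqrt(2)/4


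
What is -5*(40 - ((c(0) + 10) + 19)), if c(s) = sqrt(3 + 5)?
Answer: -55 + 10*sqrt(2) ≈ -40.858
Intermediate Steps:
c(s) = 2*sqrt(2) (c(s) = sqrt(8) = 2*sqrt(2))
-5*(40 - ((c(0) + 10) + 19)) = -5*(40 - ((2*sqrt(2) + 10) + 19)) = -5*(40 - ((10 + 2*sqrt(2)) + 19)) = -5*(40 - (29 + 2*sqrt(2))) = -5*(40 + (-29 - 2*sqrt(2))) = -5*(11 - 2*sqrt(2)) = -55 + 10*sqrt(2)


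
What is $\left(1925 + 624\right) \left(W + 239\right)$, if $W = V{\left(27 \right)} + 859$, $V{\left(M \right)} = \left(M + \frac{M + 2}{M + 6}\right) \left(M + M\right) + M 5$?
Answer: $\frac{76783527}{11} \approx 6.9803 \cdot 10^{6}$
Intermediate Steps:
$V{\left(M \right)} = 5 M + 2 M \left(M + \frac{2 + M}{6 + M}\right)$ ($V{\left(M \right)} = \left(M + \frac{2 + M}{6 + M}\right) 2 M + 5 M = 2 M \left(M + \frac{2 + M}{6 + M}\right) + 5 M = 5 M + 2 M \left(M + \frac{2 + M}{6 + M}\right)$)
$W = \frac{27494}{11}$ ($W = \frac{27 \left(34 + 2 \cdot 27^{2} + 19 \cdot 27\right)}{6 + 27} + 859 = \frac{27 \left(34 + 2 \cdot 729 + 513\right)}{33} + 859 = 27 \cdot \frac{1}{33} \left(34 + 1458 + 513\right) + 859 = 27 \cdot \frac{1}{33} \cdot 2005 + 859 = \frac{18045}{11} + 859 = \frac{27494}{11} \approx 2499.5$)
$\left(1925 + 624\right) \left(W + 239\right) = \left(1925 + 624\right) \left(\frac{27494}{11} + 239\right) = 2549 \cdot \frac{30123}{11} = \frac{76783527}{11}$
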